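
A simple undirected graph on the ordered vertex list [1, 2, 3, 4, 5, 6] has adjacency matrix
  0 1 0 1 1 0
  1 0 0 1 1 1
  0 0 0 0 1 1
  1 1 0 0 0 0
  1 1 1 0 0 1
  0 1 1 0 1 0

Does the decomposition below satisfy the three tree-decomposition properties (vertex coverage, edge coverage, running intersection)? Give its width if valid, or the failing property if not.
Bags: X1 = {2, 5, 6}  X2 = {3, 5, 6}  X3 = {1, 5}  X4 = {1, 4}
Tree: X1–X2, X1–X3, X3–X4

No — edge (2,1) lies in no bag.

A tree decomposition must satisfy three properties: every vertex lies in some bag; for every edge, both endpoints lie together in some bag; and for every vertex, the bags containing it form a connected subtree. Here edge (2,1) lies in no bag, so the decomposition is invalid.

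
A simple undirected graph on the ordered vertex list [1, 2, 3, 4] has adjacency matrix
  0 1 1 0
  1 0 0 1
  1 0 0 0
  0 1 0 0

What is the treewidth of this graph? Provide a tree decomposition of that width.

Treewidth 1.
Bags: B1 = {1, 3}  B2 = {1, 2}  B3 = {2, 4}
Tree: B1–B2, B2–B3

Every bag has size at most 2, so the width is 2 − 1 = 1 and tw(G) ≤ 1. G has an edge, so its treewidth is at least 1. Combining the bounds, tw(G) = 1.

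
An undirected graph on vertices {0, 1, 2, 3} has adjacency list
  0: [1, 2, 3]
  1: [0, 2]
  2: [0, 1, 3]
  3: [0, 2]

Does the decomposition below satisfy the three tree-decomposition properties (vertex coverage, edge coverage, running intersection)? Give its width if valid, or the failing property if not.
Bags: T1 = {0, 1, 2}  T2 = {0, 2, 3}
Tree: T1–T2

Yes; width 2.

Vertex coverage: the bags together contain {0, 1, 2, 3}, the full vertex set. Edge coverage: each edge of G has both endpoints in at least one bag. Running intersection: for every vertex, the bags containing it form a connected subtree. All three properties hold, so this is a valid tree decomposition of width max|bag| − 1 = 2, and hence tw(G) ≤ 2.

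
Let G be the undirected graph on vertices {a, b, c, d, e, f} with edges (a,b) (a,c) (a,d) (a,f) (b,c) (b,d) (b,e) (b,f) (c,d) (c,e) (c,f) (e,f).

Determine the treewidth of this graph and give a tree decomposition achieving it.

Treewidth 3.
One such decomposition:
Bags: B1 = {a, b, c, f}  B2 = {a, b, c, d}  B3 = {b, c, e, f}
Tree: B1–B2, B1–B3

The largest bag has 4 vertices, giving width 3; this decomposition certifies tw(G) ≤ 3. On the other hand G contains the 4-clique {a, b, c, d}. A clique must lie in a single bag of any decomposition, so no decomposition can have width below 3. Hence tw(G) = 3 exactly.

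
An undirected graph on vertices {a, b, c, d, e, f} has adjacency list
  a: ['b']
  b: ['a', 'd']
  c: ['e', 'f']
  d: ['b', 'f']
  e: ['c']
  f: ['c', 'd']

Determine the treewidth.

A width-1 tree decomposition is:
Bags: B1 = {c, e}  B2 = {c, f}  B3 = {d, f}  B4 = {b, d}  B5 = {a, b}
Tree: B1–B2, B2–B3, B3–B4, B4–B5
Each bag holds 2 vertices, so the decomposition has width 1, which upper-bounds the treewidth. Since G has at least one edge (e.g. c–e), it is not an edgeless graph, so tw(G) ≥ 1. Therefore the treewidth is 1.

1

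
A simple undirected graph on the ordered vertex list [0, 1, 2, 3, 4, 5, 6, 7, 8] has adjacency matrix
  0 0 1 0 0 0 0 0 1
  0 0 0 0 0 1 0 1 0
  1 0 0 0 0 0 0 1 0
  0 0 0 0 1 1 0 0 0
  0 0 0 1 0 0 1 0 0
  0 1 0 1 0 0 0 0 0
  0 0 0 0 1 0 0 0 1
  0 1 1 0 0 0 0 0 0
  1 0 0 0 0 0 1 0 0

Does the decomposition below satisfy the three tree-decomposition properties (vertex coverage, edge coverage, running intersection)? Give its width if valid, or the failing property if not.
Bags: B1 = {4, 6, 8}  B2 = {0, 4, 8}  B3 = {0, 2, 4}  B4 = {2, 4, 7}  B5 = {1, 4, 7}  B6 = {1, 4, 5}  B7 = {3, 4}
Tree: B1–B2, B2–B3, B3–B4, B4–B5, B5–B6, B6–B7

No — edge (5,3) lies in no bag.

A tree decomposition must satisfy three properties: every vertex lies in some bag; for every edge, both endpoints lie together in some bag; and for every vertex, the bags containing it form a connected subtree. Here edge (5,3) lies in no bag, so the decomposition is invalid.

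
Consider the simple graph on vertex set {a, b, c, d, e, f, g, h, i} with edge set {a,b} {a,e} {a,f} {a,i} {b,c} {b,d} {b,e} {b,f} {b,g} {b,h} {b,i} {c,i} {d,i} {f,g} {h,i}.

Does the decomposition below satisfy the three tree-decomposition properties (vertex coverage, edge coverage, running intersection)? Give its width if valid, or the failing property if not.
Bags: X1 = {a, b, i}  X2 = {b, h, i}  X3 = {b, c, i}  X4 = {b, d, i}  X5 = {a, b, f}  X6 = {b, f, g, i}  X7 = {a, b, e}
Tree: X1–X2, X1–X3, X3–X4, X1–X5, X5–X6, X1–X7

No — bags containing vertex i are not connected in the tree.

A tree decomposition must satisfy three properties: every vertex lies in some bag; for every edge, both endpoints lie together in some bag; and for every vertex, the bags containing it form a connected subtree. Here bags containing vertex i are not connected in the tree, so the decomposition is invalid.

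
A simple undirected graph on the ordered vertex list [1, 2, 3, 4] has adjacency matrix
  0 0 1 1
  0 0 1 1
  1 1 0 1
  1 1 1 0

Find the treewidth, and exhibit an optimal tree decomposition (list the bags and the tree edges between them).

Treewidth 2.
One such decomposition:
Bags: B1 = {1, 3, 4}  B2 = {2, 3, 4}
Tree: B1–B2

The largest bag has 3 vertices, giving width 2; this decomposition certifies tw(G) ≤ 2. For the lower bound, the 3 vertices {1, 3, 4} are pairwise adjacent, and any tree decomposition puts a clique entirely inside one bag — forcing width ≥ 2. Hence tw(G) = 2 exactly.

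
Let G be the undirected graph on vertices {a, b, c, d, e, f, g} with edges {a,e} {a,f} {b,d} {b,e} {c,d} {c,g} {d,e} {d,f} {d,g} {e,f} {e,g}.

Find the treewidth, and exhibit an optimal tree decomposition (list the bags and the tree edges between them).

Treewidth 2.
One such decomposition:
Bags: B1 = {a, e, f}  B2 = {d, e, f}  B3 = {b, d, e}  B4 = {d, e, g}  B5 = {c, d, g}
Tree: B1–B2, B2–B3, B3–B4, B4–B5

Every bag has size at most 3, so the width is 3 − 1 = 2 and tw(G) ≤ 2. For the lower bound, the 3 vertices {d, e, g} are pairwise adjacent, and any tree decomposition puts a clique entirely inside one bag — forcing width ≥ 2. The upper and lower bounds meet at 2, so that is the treewidth.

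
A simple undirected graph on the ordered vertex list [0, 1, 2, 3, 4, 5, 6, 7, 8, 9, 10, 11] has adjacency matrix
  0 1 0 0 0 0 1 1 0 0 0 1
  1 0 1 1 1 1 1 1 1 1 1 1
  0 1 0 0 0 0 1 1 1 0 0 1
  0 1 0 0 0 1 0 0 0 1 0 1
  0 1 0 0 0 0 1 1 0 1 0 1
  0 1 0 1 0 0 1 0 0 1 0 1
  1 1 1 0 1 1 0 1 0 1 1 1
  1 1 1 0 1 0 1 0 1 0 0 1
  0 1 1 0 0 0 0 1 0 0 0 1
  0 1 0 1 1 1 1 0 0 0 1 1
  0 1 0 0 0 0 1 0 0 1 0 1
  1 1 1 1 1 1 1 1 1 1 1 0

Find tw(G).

A width-4 tree decomposition is:
Bags: B1 = {1, 4, 6, 7, 11}  B2 = {1, 4, 6, 9, 11}  B3 = {1, 5, 6, 9, 11}  B4 = {1, 2, 6, 7, 11}  B5 = {1, 2, 7, 8, 11}  B6 = {0, 1, 6, 7, 11}  B7 = {1, 6, 9, 10, 11}  B8 = {1, 3, 5, 9, 11}
Tree: B1–B2, B2–B3, B1–B4, B4–B5, B4–B6, B3–B7, B3–B8
The largest bag has 5 vertices, giving width 4; this decomposition certifies tw(G) ≤ 4. For the lower bound, the 5 vertices {1, 2, 7, 8, 11} are pairwise adjacent, and any tree decomposition puts a clique entirely inside one bag — forcing width ≥ 4. The upper and lower bounds meet at 4, so that is the treewidth.

4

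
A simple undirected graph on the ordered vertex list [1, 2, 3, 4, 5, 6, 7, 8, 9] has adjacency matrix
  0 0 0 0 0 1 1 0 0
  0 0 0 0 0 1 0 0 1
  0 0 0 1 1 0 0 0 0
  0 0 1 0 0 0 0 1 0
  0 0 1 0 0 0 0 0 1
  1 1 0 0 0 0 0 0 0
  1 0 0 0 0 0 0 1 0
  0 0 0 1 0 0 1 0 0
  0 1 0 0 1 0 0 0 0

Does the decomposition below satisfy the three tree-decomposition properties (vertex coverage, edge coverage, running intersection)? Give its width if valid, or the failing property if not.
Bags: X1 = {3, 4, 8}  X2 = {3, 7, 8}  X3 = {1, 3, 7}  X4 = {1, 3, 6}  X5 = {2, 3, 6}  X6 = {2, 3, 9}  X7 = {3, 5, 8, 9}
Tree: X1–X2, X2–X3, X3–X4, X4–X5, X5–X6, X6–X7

No — bags containing vertex 8 are not connected in the tree.

A tree decomposition must satisfy three properties: every vertex lies in some bag; for every edge, both endpoints lie together in some bag; and for every vertex, the bags containing it form a connected subtree. Here bags containing vertex 8 are not connected in the tree, so the decomposition is invalid.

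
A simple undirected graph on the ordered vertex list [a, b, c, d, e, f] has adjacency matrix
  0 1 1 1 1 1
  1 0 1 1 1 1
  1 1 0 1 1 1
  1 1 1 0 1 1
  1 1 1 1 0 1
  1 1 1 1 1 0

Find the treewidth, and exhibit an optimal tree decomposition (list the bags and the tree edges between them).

Treewidth 5.
One such decomposition:
Bags: B1 = {a, b, c, d, e, f}
Tree: (single bag)

With just one bag of size 6, the width is 6 − 1 = 5, so tw(G) ≤ 5. For the lower bound, the 6 vertices {a, b, c, d, e, f} are pairwise adjacent, and any tree decomposition puts a clique entirely inside one bag — forcing width ≥ 5. The upper and lower bounds meet at 5, so that is the treewidth.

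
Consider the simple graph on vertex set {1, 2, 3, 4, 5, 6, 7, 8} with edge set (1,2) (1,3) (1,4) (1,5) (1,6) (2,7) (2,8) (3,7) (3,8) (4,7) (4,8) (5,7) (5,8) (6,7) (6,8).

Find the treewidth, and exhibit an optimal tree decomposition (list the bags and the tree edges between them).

Treewidth 3.
One optimal decomposition is:
Bags: B1 = {1, 6, 7, 8}  B2 = {1, 2, 7, 8}  B3 = {1, 5, 7, 8}  B4 = {1, 4, 7, 8}  B5 = {1, 3, 7, 8}
Tree: B1–B2, B2–B3, B3–B4, B4–B5

The largest bag has 4 vertices, giving width 3; this decomposition certifies tw(G) ≤ 3. For the lower bound: the 4 vertex sets {6,8}, {1,2}, {7}, {5} are disjoint, each induces a connected subgraph, and every pair is joined by at least one edge of G. Contracting each set to a single vertex therefore yields K_{4} as a minor, and since treewidth is minor-monotone, tw(G) ≥ tw(K_{4}) = 3. Therefore the treewidth is 3.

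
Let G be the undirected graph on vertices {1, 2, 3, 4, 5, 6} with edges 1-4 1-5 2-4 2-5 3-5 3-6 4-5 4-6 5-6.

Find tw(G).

2

A width-2 tree decomposition is:
Bags: B1 = {1, 4, 5}  B2 = {4, 5, 6}  B3 = {3, 5, 6}  B4 = {2, 4, 5}
Tree: B1–B2, B2–B3, B1–B4
Every bag has size at most 3, so the width is 3 − 1 = 2 and tw(G) ≤ 2. For the lower bound, the 3 vertices {3, 5, 6} are pairwise adjacent, and any tree decomposition puts a clique entirely inside one bag — forcing width ≥ 2. Combining the bounds, tw(G) = 2.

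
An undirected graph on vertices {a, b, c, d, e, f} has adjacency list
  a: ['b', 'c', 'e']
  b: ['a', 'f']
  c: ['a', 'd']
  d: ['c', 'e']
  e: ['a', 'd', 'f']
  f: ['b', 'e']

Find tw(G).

2

A width-2 tree decomposition is:
Bags: B1 = {a, c, d}  B2 = {a, d, e}  B3 = {a, b, e}  B4 = {b, e, f}
Tree: B1–B2, B2–B3, B3–B4
The largest bag has 3 vertices, giving width 2; this decomposition certifies tw(G) ≤ 2. Since c–d–e–a–c is a cycle in G, G is not acyclic. Forests are exactly the graphs of treewidth ≤ 1, so tw(G) ≥ 2. Combining the bounds, tw(G) = 2.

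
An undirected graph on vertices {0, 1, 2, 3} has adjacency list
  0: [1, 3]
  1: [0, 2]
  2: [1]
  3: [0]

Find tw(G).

1

A width-1 tree decomposition is:
Bags: B1 = {1, 2}  B2 = {0, 1}  B3 = {0, 3}
Tree: B1–B2, B2–B3
The largest bag has 2 vertices, giving width 1; this decomposition certifies tw(G) ≤ 1. Any graph with an edge has treewidth ≥ 1, and G has the edge 1–2. Therefore the treewidth is 1.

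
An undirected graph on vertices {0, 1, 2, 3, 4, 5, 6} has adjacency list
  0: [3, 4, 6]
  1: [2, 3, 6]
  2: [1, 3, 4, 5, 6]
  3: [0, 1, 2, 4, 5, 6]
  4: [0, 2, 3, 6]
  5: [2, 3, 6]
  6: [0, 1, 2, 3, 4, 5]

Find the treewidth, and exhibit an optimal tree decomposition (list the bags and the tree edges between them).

Treewidth 3.
One optimal decomposition is:
Bags: B1 = {1, 2, 3, 6}  B2 = {2, 3, 4, 6}  B3 = {0, 3, 4, 6}  B4 = {2, 3, 5, 6}
Tree: B1–B2, B2–B3, B1–B4

Each bag holds 4 vertices, so the decomposition has width 3, which upper-bounds the treewidth. Conversely, {0, 3, 4, 6} is a clique of size 4, and the vertices of any clique must share a bag in every tree decomposition; so some bag has ≥ 4 vertices and tw(G) ≥ 3. Hence tw(G) = 3 exactly.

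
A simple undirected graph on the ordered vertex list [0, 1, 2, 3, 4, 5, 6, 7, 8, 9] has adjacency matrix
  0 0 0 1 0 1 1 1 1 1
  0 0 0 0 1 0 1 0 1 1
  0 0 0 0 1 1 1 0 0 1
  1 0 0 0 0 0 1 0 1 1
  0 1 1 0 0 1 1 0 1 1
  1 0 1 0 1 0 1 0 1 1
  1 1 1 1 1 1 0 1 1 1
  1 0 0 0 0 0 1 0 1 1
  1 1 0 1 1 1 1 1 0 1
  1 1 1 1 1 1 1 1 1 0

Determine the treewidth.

4

A width-4 tree decomposition is:
Bags: B1 = {4, 5, 6, 8, 9}  B2 = {0, 5, 6, 8, 9}  B3 = {0, 6, 7, 8, 9}  B4 = {2, 4, 5, 6, 9}  B5 = {1, 4, 6, 8, 9}  B6 = {0, 3, 6, 8, 9}
Tree: B1–B2, B2–B3, B1–B4, B1–B5, B2–B6
Each bag holds 5 vertices, so the decomposition has width 4, which upper-bounds the treewidth. Conversely, {0, 3, 6, 8, 9} is a clique of size 5, and the vertices of any clique must share a bag in every tree decomposition; so some bag has ≥ 5 vertices and tw(G) ≥ 4. The upper and lower bounds meet at 4, so that is the treewidth.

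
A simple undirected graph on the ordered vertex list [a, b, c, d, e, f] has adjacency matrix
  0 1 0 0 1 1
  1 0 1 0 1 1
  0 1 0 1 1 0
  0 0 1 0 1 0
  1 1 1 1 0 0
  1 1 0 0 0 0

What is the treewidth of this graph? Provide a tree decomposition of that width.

Each bag holds 3 vertices, so the decomposition has width 2, which upper-bounds the treewidth. Conversely, {c, d, e} is a clique of size 3, and the vertices of any clique must share a bag in every tree decomposition; so some bag has ≥ 3 vertices and tw(G) ≥ 2. Hence tw(G) = 2 exactly.

Treewidth 2.
One optimal decomposition is:
Bags: B1 = {a, b, f}  B2 = {a, b, e}  B3 = {b, c, e}  B4 = {c, d, e}
Tree: B1–B2, B2–B3, B3–B4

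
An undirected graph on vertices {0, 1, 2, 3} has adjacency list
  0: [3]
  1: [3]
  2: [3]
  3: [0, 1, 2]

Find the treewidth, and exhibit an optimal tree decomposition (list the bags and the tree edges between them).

Treewidth 1.
One such decomposition:
Bags: B1 = {2, 3}  B2 = {0, 3}  B3 = {1, 3}
Tree: B1–B2, B2–B3

The largest bag has 2 vertices, giving width 1; this decomposition certifies tw(G) ≤ 1. Since G has at least one edge (e.g. 2–3), it is not an edgeless graph, so tw(G) ≥ 1. Therefore the treewidth is 1.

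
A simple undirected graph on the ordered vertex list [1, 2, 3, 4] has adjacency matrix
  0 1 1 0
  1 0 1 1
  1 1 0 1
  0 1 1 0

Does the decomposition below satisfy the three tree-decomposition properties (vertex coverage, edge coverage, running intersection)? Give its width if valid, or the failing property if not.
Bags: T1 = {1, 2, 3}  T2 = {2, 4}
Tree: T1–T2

A tree decomposition must satisfy three properties: every vertex lies in some bag; for every edge, both endpoints lie together in some bag; and for every vertex, the bags containing it form a connected subtree. Here edge (3,4) lies in no bag, so the decomposition is invalid.

No — edge (3,4) lies in no bag.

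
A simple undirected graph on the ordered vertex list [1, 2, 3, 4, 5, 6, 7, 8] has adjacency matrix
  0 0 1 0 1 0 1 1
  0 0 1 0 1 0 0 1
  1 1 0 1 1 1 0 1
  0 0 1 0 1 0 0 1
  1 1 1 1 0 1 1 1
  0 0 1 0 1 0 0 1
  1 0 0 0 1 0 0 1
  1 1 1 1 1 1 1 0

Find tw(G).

3

A width-3 tree decomposition is:
Bags: B1 = {3, 5, 6, 8}  B2 = {3, 4, 5, 8}  B3 = {1, 3, 5, 8}  B4 = {1, 5, 7, 8}  B5 = {2, 3, 5, 8}
Tree: B1–B2, B2–B3, B3–B4, B1–B5
Each bag holds 4 vertices, so the decomposition has width 3, which upper-bounds the treewidth. On the other hand G contains the 4-clique {1, 3, 5, 8}. A clique must lie in a single bag of any decomposition, so no decomposition can have width below 3. Therefore the treewidth is 3.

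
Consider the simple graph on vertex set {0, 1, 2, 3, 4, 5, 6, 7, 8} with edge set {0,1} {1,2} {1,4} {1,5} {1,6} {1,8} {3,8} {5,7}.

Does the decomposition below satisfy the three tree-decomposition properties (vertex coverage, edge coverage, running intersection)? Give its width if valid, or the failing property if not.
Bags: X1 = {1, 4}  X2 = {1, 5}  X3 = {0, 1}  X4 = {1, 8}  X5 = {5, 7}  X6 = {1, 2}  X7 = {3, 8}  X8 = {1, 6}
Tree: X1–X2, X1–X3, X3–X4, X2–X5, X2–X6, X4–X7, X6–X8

Yes; width 1.

Every vertex of G appears in some bag (union = {0, 1, 2, 3, 4, 5, 6, 7, 8}); every edge is covered by a bag; and for each vertex v the set of bags containing v is connected in the bag tree. The decomposition is therefore valid. The largest bag has 2 vertices, so the width is 1.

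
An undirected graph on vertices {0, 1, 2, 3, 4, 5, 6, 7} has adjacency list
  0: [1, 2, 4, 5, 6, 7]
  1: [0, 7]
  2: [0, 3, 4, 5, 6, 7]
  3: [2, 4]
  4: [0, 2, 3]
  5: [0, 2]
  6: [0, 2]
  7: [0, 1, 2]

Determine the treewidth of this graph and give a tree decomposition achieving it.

The largest bag has 3 vertices, giving width 2; this decomposition certifies tw(G) ≤ 2. On the other hand G contains the 3-clique {0, 1, 7}. A clique must lie in a single bag of any decomposition, so no decomposition can have width below 2. Therefore the treewidth is 2.

Treewidth 2.
Bags: B1 = {0, 2, 4}  B2 = {0, 2, 7}  B3 = {0, 2, 5}  B4 = {0, 2, 6}  B5 = {2, 3, 4}  B6 = {0, 1, 7}
Tree: B1–B2, B1–B3, B1–B4, B1–B5, B2–B6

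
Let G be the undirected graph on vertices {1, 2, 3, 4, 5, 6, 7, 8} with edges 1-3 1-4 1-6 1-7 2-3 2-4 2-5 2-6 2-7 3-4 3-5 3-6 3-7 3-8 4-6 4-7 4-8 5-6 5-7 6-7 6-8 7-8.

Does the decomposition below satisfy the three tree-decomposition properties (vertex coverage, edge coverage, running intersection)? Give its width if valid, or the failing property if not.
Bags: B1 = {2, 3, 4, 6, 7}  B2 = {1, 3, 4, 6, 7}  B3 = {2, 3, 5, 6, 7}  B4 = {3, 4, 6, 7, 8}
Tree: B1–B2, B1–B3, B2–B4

Yes; width 4.

Every vertex of G appears in some bag (union = {1, 2, 3, 4, 5, 6, 7, 8}); every edge is covered by a bag; and for each vertex v the set of bags containing v is connected in the bag tree. The decomposition is therefore valid. The largest bag has 5 vertices, so the width is 4.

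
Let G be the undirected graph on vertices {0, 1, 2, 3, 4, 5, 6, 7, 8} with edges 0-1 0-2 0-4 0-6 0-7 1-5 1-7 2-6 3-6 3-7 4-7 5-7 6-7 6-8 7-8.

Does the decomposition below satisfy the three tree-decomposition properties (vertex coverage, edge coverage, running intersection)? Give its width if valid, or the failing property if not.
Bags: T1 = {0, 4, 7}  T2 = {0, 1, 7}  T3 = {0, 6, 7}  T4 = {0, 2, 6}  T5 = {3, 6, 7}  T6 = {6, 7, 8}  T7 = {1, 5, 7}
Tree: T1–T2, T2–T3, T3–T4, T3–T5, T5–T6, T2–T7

Yes; width 2.

Every vertex of G appears in some bag (union = {0, 1, 2, 3, 4, 5, 6, 7, 8}); every edge is covered by a bag; and for each vertex v the set of bags containing v is connected in the bag tree. The decomposition is therefore valid. The largest bag has 3 vertices, so the width is 2.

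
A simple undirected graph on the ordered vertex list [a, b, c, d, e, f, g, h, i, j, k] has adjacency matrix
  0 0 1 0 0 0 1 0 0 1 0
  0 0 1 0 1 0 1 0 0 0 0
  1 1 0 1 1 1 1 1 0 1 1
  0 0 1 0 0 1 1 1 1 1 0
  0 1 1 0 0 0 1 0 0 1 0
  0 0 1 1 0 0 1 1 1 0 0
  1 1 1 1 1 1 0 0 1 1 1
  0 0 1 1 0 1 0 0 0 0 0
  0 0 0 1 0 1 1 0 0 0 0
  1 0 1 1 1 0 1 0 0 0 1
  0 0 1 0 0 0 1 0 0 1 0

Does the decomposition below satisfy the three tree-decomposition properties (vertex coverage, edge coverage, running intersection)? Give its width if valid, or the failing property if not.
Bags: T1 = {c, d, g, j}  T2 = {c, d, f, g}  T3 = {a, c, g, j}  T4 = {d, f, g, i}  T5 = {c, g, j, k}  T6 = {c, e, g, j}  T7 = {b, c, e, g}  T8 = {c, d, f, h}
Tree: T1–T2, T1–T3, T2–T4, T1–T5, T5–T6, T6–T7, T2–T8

Every vertex of G appears in some bag (union = {a, b, c, d, e, f, g, h, i, j, k}); every edge is covered by a bag; and for each vertex v the set of bags containing v is connected in the bag tree. The decomposition is therefore valid. The largest bag has 4 vertices, so the width is 3.

Yes; width 3.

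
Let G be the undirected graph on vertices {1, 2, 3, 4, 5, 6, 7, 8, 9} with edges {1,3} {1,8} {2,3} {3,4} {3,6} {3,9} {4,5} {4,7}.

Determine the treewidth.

1

A width-1 tree decomposition is:
Bags: B1 = {3, 4}  B2 = {2, 3}  B3 = {1, 3}  B4 = {4, 7}  B5 = {3, 6}  B6 = {3, 9}  B7 = {1, 8}  B8 = {4, 5}
Tree: B1–B2, B2–B3, B1–B4, B3–B5, B5–B6, B3–B7, B4–B8
Every bag has size at most 2, so the width is 2 − 1 = 1 and tw(G) ≤ 1. Since G has at least one edge (e.g. 4–3), it is not an edgeless graph, so tw(G) ≥ 1. Hence tw(G) = 1 exactly.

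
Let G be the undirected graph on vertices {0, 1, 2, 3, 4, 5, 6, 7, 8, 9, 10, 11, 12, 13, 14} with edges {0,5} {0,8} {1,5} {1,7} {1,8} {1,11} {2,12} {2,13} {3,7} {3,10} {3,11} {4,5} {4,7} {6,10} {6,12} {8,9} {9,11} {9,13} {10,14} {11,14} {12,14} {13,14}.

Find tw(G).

3

A width-3 tree decomposition is:
Bags: B1 = {2, 6, 10, 12}  B2 = {2, 10, 12, 14}  B3 = {2, 10, 13, 14}  B4 = {3, 10, 13, 14}  B5 = {3, 11, 13, 14}  B6 = {3, 9, 11, 13}  B7 = {3, 7, 9, 11}  B8 = {1, 7, 9, 11}  B9 = {1, 7, 8, 9}  B10 = {1, 4, 7, 8}  B11 = {1, 4, 5, 8}  B12 = {0, 4, 5, 8}
Tree: B1–B2, B2–B3, B3–B4, B4–B5, B5–B6, B6–B7, B7–B8, B8–B9, B9–B10, B10–B11, B11–B12
Every bag has size at most 4, so the width is 4 − 1 = 3 and tw(G) ≤ 3. For the lower bound: the 4 vertex sets {2,6,12}, {10}, {14}, {3,9,11,13} are disjoint, each induces a connected subgraph, and every pair is joined by at least one edge of G. Contracting each set to a single vertex therefore yields K_{4} as a minor, and since treewidth is minor-monotone, tw(G) ≥ tw(K_{4}) = 3. Hence tw(G) = 3 exactly.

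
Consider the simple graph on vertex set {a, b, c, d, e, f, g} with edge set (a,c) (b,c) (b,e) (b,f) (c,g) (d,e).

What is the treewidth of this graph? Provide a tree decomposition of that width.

The largest bag has 2 vertices, giving width 1; this decomposition certifies tw(G) ≤ 1. Any graph with an edge has treewidth ≥ 1, and G has the edge b–c. Combining the bounds, tw(G) = 1.

Treewidth 1.
Bags: B1 = {b, c}  B2 = {b, e}  B3 = {c, g}  B4 = {b, f}  B5 = {a, c}  B6 = {d, e}
Tree: B1–B2, B1–B3, B1–B4, B1–B5, B2–B6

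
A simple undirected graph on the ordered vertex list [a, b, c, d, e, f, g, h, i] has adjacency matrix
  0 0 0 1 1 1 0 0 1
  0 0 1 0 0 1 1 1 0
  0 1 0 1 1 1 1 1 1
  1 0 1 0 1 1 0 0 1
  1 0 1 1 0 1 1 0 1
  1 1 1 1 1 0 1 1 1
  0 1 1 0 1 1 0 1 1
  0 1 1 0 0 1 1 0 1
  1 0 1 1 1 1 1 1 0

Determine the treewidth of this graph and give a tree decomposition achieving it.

The largest bag has 5 vertices, giving width 4; this decomposition certifies tw(G) ≤ 4. For the lower bound, the 5 vertices {b, c, f, g, h} are pairwise adjacent, and any tree decomposition puts a clique entirely inside one bag — forcing width ≥ 4. Combining the bounds, tw(G) = 4.

Treewidth 4.
One optimal decomposition is:
Bags: B1 = {c, e, f, g, i}  B2 = {c, d, e, f, i}  B3 = {c, f, g, h, i}  B4 = {b, c, f, g, h}  B5 = {a, d, e, f, i}
Tree: B1–B2, B1–B3, B3–B4, B2–B5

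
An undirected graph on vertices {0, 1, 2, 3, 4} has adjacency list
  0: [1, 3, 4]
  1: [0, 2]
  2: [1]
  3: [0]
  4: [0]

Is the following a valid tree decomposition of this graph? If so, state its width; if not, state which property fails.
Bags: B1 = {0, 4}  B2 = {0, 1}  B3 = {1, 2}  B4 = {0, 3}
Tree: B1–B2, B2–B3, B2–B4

Yes; width 1.

Checking the three conditions: (i) the bags cover all of {0, 1, 2, 3, 4}; (ii) for each edge, some bag contains both endpoints; (iii) the bags containing any fixed vertex form a subtree. All hold, so the decomposition is valid with width 2 − 1 = 1.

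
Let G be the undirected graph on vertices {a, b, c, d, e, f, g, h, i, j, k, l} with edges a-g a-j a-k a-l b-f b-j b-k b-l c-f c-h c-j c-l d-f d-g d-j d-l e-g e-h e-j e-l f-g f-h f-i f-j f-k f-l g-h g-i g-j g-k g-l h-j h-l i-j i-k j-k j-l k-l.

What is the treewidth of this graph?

A width-4 tree decomposition is:
Bags: B1 = {f, g, j, k, l}  B2 = {d, f, g, j, l}  B3 = {f, g, h, j, l}  B4 = {b, f, j, k, l}  B5 = {f, g, i, j, k}  B6 = {a, g, j, k, l}  B7 = {e, g, h, j, l}  B8 = {c, f, h, j, l}
Tree: B1–B2, B1–B3, B1–B4, B1–B5, B1–B6, B3–B7, B3–B8
Each bag holds 5 vertices, so the decomposition has width 4, which upper-bounds the treewidth. Conversely, {a, g, j, k, l} is a clique of size 5, and the vertices of any clique must share a bag in every tree decomposition; so some bag has ≥ 5 vertices and tw(G) ≥ 4. Hence tw(G) = 4 exactly.

4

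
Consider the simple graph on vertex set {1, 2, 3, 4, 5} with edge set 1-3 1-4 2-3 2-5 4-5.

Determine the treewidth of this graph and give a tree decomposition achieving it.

The largest bag has 3 vertices, giving width 2; this decomposition certifies tw(G) ≤ 2. The edges 4–5–2–3–1–4 form a cycle, so G is not a tree and its treewidth is at least 2. The upper and lower bounds meet at 2, so that is the treewidth.

Treewidth 2.
Bags: B1 = {2, 4, 5}  B2 = {2, 3, 4}  B3 = {1, 3, 4}
Tree: B1–B2, B2–B3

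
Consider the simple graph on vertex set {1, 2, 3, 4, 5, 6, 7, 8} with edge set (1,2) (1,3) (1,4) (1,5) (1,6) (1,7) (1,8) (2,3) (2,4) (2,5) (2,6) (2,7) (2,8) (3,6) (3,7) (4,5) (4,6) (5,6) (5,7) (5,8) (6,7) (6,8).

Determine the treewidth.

4

A width-4 tree decomposition is:
Bags: B1 = {1, 2, 5, 6, 7}  B2 = {1, 2, 3, 6, 7}  B3 = {1, 2, 5, 6, 8}  B4 = {1, 2, 4, 5, 6}
Tree: B1–B2, B1–B3, B3–B4
The largest bag has 5 vertices, giving width 4; this decomposition certifies tw(G) ≤ 4. For the lower bound, the 5 vertices {1, 2, 3, 6, 7} are pairwise adjacent, and any tree decomposition puts a clique entirely inside one bag — forcing width ≥ 4. Therefore the treewidth is 4.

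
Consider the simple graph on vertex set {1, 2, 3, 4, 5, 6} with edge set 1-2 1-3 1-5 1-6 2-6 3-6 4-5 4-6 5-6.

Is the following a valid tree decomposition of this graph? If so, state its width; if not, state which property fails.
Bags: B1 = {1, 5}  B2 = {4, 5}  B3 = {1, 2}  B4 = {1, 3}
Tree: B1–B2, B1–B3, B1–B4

A tree decomposition must satisfy three properties: every vertex lies in some bag; for every edge, both endpoints lie together in some bag; and for every vertex, the bags containing it form a connected subtree. Here vertex 6 appears in no bag, so the decomposition is invalid.

No — vertex 6 appears in no bag.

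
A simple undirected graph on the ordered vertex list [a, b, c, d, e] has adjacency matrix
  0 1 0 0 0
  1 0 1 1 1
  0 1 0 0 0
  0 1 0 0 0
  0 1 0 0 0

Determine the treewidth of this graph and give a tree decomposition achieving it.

Treewidth 1.
Bags: B1 = {a, b}  B2 = {b, d}  B3 = {b, c}  B4 = {b, e}
Tree: B1–B2, B2–B3, B2–B4

The largest bag has 2 vertices, giving width 1; this decomposition certifies tw(G) ≤ 1. G has an edge, so its treewidth is at least 1. Therefore the treewidth is 1.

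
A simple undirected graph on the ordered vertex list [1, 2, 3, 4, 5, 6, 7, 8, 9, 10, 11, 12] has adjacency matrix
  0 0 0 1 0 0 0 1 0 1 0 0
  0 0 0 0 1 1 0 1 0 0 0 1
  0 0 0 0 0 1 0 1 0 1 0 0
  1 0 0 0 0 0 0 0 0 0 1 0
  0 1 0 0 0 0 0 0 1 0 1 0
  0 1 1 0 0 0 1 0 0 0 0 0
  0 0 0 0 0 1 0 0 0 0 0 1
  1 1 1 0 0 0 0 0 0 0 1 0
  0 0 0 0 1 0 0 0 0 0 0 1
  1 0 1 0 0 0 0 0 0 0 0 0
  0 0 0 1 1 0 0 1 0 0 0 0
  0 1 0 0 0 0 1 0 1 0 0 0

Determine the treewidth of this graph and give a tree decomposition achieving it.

Every bag has size at most 4, so the width is 4 − 1 = 3 and tw(G) ≤ 3. For the lower bound: the 4 vertex sets {1,4,10}, {11}, {8}, {2,3,5,6} are disjoint, each induces a connected subgraph, and every pair is joined by at least one edge of G. Contracting each set to a single vertex therefore yields K_{4} as a minor, and since treewidth is minor-monotone, tw(G) ≥ tw(K_{4}) = 3. Therefore the treewidth is 3.

Treewidth 3.
One optimal decomposition is:
Bags: B1 = {1, 4, 10, 11}  B2 = {1, 8, 10, 11}  B3 = {3, 8, 10, 11}  B4 = {3, 5, 8, 11}  B5 = {2, 3, 5, 8}  B6 = {2, 3, 5, 6}  B7 = {2, 5, 6, 9}  B8 = {2, 6, 9, 12}  B9 = {6, 7, 9, 12}
Tree: B1–B2, B2–B3, B3–B4, B4–B5, B5–B6, B6–B7, B7–B8, B8–B9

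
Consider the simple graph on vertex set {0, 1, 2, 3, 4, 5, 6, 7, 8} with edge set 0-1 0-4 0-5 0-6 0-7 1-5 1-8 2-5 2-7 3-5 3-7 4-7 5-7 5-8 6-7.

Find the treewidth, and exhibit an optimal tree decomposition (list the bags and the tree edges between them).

Treewidth 2.
One such decomposition:
Bags: B1 = {2, 5, 7}  B2 = {0, 5, 7}  B3 = {0, 6, 7}  B4 = {3, 5, 7}  B5 = {0, 1, 5}  B6 = {1, 5, 8}  B7 = {0, 4, 7}
Tree: B1–B2, B2–B3, B1–B4, B2–B5, B5–B6, B3–B7

Each bag holds 3 vertices, so the decomposition has width 2, which upper-bounds the treewidth. Conversely, {0, 4, 7} is a clique of size 3, and the vertices of any clique must share a bag in every tree decomposition; so some bag has ≥ 3 vertices and tw(G) ≥ 2. Therefore the treewidth is 2.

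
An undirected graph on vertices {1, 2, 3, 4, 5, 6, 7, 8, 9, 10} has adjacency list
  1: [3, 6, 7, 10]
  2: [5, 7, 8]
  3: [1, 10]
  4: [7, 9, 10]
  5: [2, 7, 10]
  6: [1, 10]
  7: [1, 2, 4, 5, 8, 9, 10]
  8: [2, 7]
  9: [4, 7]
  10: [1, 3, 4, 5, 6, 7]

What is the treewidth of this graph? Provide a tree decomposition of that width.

Treewidth 2.
One optimal decomposition is:
Bags: B1 = {4, 7, 10}  B2 = {1, 7, 10}  B3 = {5, 7, 10}  B4 = {1, 6, 10}  B5 = {2, 5, 7}  B6 = {2, 7, 8}  B7 = {1, 3, 10}  B8 = {4, 7, 9}
Tree: B1–B2, B2–B3, B2–B4, B3–B5, B5–B6, B2–B7, B1–B8

Each bag holds 3 vertices, so the decomposition has width 2, which upper-bounds the treewidth. Conversely, {1, 3, 10} is a clique of size 3, and the vertices of any clique must share a bag in every tree decomposition; so some bag has ≥ 3 vertices and tw(G) ≥ 2. Combining the bounds, tw(G) = 2.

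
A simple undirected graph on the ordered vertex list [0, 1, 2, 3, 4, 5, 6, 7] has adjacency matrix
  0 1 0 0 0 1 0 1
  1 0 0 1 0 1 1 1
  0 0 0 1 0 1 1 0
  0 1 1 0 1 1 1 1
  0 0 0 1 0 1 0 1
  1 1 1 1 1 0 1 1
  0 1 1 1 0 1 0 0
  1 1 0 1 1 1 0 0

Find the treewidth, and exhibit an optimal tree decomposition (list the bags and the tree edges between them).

Treewidth 3.
One optimal decomposition is:
Bags: B1 = {1, 3, 5, 6}  B2 = {2, 3, 5, 6}  B3 = {1, 3, 5, 7}  B4 = {3, 4, 5, 7}  B5 = {0, 1, 5, 7}
Tree: B1–B2, B1–B3, B3–B4, B3–B5

Each bag holds 4 vertices, so the decomposition has width 3, which upper-bounds the treewidth. Conversely, {0, 1, 5, 7} is a clique of size 4, and the vertices of any clique must share a bag in every tree decomposition; so some bag has ≥ 4 vertices and tw(G) ≥ 3. Combining the bounds, tw(G) = 3.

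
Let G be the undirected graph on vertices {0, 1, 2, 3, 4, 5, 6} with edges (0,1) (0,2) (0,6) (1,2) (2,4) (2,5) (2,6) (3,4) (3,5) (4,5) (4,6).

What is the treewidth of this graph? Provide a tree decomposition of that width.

Treewidth 2.
Bags: B1 = {2, 4, 6}  B2 = {2, 4, 5}  B3 = {3, 4, 5}  B4 = {0, 2, 6}  B5 = {0, 1, 2}
Tree: B1–B2, B2–B3, B1–B4, B4–B5

Each bag holds 3 vertices, so the decomposition has width 2, which upper-bounds the treewidth. On the other hand G contains the 3-clique {0, 1, 2}. A clique must lie in a single bag of any decomposition, so no decomposition can have width below 2. Combining the bounds, tw(G) = 2.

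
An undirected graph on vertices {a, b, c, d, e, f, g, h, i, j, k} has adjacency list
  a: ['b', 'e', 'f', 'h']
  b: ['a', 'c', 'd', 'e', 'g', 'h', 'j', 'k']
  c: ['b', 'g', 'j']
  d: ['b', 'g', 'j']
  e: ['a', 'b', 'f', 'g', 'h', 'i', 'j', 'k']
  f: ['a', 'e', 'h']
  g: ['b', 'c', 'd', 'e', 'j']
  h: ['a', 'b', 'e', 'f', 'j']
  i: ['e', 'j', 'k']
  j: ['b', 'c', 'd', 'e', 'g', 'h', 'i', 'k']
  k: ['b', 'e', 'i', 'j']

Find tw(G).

A width-3 tree decomposition is:
Bags: B1 = {b, c, g, j}  B2 = {b, e, g, j}  B3 = {b, e, h, j}  B4 = {a, b, e, h}  B5 = {a, e, f, h}  B6 = {b, e, j, k}  B7 = {e, i, j, k}  B8 = {b, d, g, j}
Tree: B1–B2, B2–B3, B3–B4, B4–B5, B3–B6, B6–B7, B1–B8
Each bag holds 4 vertices, so the decomposition has width 3, which upper-bounds the treewidth. For the lower bound, the 4 vertices {a, e, f, h} are pairwise adjacent, and any tree decomposition puts a clique entirely inside one bag — forcing width ≥ 3. Combining the bounds, tw(G) = 3.

3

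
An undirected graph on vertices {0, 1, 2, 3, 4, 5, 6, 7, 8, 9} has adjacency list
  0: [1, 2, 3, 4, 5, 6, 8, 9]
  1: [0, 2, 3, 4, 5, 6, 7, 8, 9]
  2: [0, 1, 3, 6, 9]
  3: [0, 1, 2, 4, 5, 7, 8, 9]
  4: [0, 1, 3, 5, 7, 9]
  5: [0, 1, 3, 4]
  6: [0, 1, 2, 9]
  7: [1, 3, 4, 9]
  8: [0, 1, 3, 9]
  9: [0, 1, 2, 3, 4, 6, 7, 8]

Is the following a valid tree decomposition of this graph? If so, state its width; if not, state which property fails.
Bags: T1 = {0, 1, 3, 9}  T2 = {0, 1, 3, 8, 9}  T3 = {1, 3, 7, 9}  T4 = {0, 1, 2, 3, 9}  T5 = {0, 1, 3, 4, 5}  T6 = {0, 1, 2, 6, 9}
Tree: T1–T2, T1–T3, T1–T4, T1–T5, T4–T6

No — edge (4,9) lies in no bag.

A tree decomposition must satisfy three properties: every vertex lies in some bag; for every edge, both endpoints lie together in some bag; and for every vertex, the bags containing it form a connected subtree. Here edge (4,9) lies in no bag, so the decomposition is invalid.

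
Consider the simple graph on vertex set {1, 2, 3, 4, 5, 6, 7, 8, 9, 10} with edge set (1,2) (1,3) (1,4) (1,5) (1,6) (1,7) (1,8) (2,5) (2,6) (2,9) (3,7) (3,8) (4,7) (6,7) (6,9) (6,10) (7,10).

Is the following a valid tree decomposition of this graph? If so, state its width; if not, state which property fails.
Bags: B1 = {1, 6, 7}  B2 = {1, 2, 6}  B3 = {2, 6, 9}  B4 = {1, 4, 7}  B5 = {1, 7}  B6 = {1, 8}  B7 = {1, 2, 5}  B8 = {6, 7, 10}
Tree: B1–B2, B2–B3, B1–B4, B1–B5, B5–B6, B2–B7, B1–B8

A tree decomposition must satisfy three properties: every vertex lies in some bag; for every edge, both endpoints lie together in some bag; and for every vertex, the bags containing it form a connected subtree. Here vertex 3 appears in no bag, so the decomposition is invalid.

No — vertex 3 appears in no bag.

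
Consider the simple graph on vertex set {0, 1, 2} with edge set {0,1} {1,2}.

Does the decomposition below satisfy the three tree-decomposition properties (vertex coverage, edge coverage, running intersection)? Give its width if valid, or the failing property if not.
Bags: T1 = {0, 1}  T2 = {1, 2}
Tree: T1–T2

Yes; width 1.

Vertex coverage: the bags together contain {0, 1, 2}, the full vertex set. Edge coverage: each edge of G has both endpoints in at least one bag. Running intersection: for every vertex, the bags containing it form a connected subtree. All three properties hold, so this is a valid tree decomposition of width max|bag| − 1 = 1, and hence tw(G) ≤ 1.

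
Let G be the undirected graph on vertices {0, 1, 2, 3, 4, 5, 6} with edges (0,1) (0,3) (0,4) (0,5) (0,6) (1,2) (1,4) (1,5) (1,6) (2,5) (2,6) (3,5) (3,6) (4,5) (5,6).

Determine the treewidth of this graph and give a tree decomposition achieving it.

Treewidth 3.
One such decomposition:
Bags: B1 = {0, 1, 5, 6}  B2 = {1, 2, 5, 6}  B3 = {0, 1, 4, 5}  B4 = {0, 3, 5, 6}
Tree: B1–B2, B1–B3, B1–B4

Every bag has size at most 4, so the width is 4 − 1 = 3 and tw(G) ≤ 3. Conversely, {0, 1, 4, 5} is a clique of size 4, and the vertices of any clique must share a bag in every tree decomposition; so some bag has ≥ 4 vertices and tw(G) ≥ 3. Hence tw(G) = 3 exactly.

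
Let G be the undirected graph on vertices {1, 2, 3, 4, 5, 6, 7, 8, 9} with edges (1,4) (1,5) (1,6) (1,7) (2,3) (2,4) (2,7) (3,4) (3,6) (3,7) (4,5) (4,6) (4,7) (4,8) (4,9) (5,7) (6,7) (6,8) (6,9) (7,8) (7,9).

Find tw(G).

A width-3 tree decomposition is:
Bags: B1 = {4, 6, 7, 8}  B2 = {3, 4, 6, 7}  B3 = {1, 4, 6, 7}  B4 = {4, 6, 7, 9}  B5 = {1, 4, 5, 7}  B6 = {2, 3, 4, 7}
Tree: B1–B2, B2–B3, B1–B4, B3–B5, B2–B6
The largest bag has 4 vertices, giving width 3; this decomposition certifies tw(G) ≤ 3. Conversely, {2, 3, 4, 7} is a clique of size 4, and the vertices of any clique must share a bag in every tree decomposition; so some bag has ≥ 4 vertices and tw(G) ≥ 3. Therefore the treewidth is 3.

3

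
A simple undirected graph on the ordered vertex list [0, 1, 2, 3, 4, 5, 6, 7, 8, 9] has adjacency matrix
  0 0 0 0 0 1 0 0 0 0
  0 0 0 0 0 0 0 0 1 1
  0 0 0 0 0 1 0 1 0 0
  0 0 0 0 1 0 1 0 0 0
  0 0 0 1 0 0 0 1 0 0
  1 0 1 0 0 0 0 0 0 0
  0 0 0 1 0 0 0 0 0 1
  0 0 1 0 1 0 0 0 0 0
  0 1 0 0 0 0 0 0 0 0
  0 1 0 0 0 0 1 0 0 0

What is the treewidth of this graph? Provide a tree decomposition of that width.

Treewidth 1.
One such decomposition:
Bags: B1 = {0, 5}  B2 = {2, 5}  B3 = {2, 7}  B4 = {4, 7}  B5 = {3, 4}  B6 = {3, 6}  B7 = {6, 9}  B8 = {1, 9}  B9 = {1, 8}
Tree: B1–B2, B2–B3, B3–B4, B4–B5, B5–B6, B6–B7, B7–B8, B8–B9

The largest bag has 2 vertices, giving width 1; this decomposition certifies tw(G) ≤ 1. G has an edge, so its treewidth is at least 1. Combining the bounds, tw(G) = 1.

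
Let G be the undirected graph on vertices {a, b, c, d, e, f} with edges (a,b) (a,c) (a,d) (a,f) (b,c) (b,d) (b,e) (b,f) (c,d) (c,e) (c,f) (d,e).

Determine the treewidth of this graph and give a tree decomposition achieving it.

Treewidth 3.
Bags: B1 = {b, c, d, e}  B2 = {a, b, c, d}  B3 = {a, b, c, f}
Tree: B1–B2, B2–B3

The largest bag has 4 vertices, giving width 3; this decomposition certifies tw(G) ≤ 3. For the lower bound, the 4 vertices {b, c, d, e} are pairwise adjacent, and any tree decomposition puts a clique entirely inside one bag — forcing width ≥ 3. Combining the bounds, tw(G) = 3.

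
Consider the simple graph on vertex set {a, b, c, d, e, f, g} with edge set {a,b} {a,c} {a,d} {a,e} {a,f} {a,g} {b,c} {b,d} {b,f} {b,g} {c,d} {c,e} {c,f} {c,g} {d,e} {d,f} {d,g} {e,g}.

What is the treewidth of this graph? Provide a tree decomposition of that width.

Treewidth 4.
One optimal decomposition is:
Bags: B1 = {a, c, d, e, g}  B2 = {a, b, c, d, g}  B3 = {a, b, c, d, f}
Tree: B1–B2, B2–B3

Each bag holds 5 vertices, so the decomposition has width 4, which upper-bounds the treewidth. On the other hand G contains the 5-clique {a, c, d, e, g}. A clique must lie in a single bag of any decomposition, so no decomposition can have width below 4. Therefore the treewidth is 4.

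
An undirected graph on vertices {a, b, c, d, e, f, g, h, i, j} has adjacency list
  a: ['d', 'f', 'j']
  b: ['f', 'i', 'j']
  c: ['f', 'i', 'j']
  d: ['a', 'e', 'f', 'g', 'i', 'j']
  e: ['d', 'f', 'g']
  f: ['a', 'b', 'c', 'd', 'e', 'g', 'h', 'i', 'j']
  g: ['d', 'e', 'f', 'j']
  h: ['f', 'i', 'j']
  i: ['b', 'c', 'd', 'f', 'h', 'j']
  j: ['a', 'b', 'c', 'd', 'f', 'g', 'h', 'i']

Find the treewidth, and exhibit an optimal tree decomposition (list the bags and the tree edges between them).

The largest bag has 4 vertices, giving width 3; this decomposition certifies tw(G) ≤ 3. For the lower bound, the 4 vertices {d, f, g, j} are pairwise adjacent, and any tree decomposition puts a clique entirely inside one bag — forcing width ≥ 3. Therefore the treewidth is 3.

Treewidth 3.
Bags: B1 = {b, f, i, j}  B2 = {c, f, i, j}  B3 = {d, f, i, j}  B4 = {f, h, i, j}  B5 = {d, f, g, j}  B6 = {a, d, f, j}  B7 = {d, e, f, g}
Tree: B1–B2, B2–B3, B3–B4, B3–B5, B3–B6, B5–B7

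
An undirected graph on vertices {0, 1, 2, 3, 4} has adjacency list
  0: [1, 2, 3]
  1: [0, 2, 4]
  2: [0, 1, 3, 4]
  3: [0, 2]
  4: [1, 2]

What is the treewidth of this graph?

A width-2 tree decomposition is:
Bags: B1 = {0, 2, 3}  B2 = {0, 1, 2}  B3 = {1, 2, 4}
Tree: B1–B2, B2–B3
Every bag has size at most 3, so the width is 3 − 1 = 2 and tw(G) ≤ 2. On the other hand G contains the 3-clique {0, 1, 2}. A clique must lie in a single bag of any decomposition, so no decomposition can have width below 2. The upper and lower bounds meet at 2, so that is the treewidth.

2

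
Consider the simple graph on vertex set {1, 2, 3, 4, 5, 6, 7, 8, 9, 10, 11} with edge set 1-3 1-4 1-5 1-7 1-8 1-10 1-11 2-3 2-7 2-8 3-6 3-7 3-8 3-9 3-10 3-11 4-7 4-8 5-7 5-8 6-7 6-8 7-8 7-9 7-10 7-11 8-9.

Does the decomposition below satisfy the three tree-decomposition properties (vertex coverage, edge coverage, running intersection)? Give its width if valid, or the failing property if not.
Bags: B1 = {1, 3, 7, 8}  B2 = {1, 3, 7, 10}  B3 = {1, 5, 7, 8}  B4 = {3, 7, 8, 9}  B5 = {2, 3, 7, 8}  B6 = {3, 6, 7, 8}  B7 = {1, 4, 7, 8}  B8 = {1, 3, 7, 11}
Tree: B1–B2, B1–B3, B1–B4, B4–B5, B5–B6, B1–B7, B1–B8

Vertex coverage: the bags together contain {1, 2, 3, 4, 5, 6, 7, 8, 9, 10, 11}, the full vertex set. Edge coverage: each edge of G has both endpoints in at least one bag. Running intersection: for every vertex, the bags containing it form a connected subtree. All three properties hold, so this is a valid tree decomposition of width max|bag| − 1 = 3, and hence tw(G) ≤ 3.

Yes; width 3.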